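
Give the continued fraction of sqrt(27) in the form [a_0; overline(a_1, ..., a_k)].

[5; overline(5, 10)]

Write x_i = (sqrt(27) + m_i)/d_i with (m_0, d_0) = (0, 1). a_0 = floor(sqrt(27)) = 5, since 5^2 = 25 <= 27 < 36 = 6^2.
Iterate m_{i+1} = d_i*a_i - m_i, d_{i+1} = (27 - m_{i+1}^2)/d_i, a_{i+1} = floor((a_0 + m_{i+1})/d_{i+1}):
  m_1 = 1*5 - 0 = 5, d_1 = (27 - 5^2)/1 = 2/1 = 2, a_1 = floor((5 + 5)/2) = 5.
  m_2 = 2*5 - 5 = 5, d_2 = (27 - 5^2)/2 = 2/2 = 1, a_2 = floor((5 + 5)/1) = 10.
  m_3 = 1*10 - 5 = 5, d_3 = (27 - 5^2)/1 = 2/1 = 2: (m_3, d_3) = (m_1, d_1) = (5, 2), so from here the quotients repeat a_1, a_2; the period length is 2.
Hence the expansion of sqrt(27) is a_0 = 5 followed by the repeating block 5, 10 (period 2).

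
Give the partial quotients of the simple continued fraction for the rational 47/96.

Run the Euclidean algorithm on 47 and 96; the successive quotients are the partial quotients a_0, a_1, ... (each step inverts the fractional part left over by the previous one):
  47 = 0*96 + 47, so a_0 = 0.
  96 = 2*47 + 2, so a_1 = 2.
  47 = 23*2 + 1, so a_2 = 23.
  2 = 2*1 + 0, so a_3 = 2.
The remainder reaches 0 after 4 divisions, so the expansion has 4 partial quotients, read off in order.

[0; 2, 23, 2]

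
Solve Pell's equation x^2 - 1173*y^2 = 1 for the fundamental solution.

First expand sqrt(1173) as a continued fraction. With x_i = (sqrt(1173) + m_i)/d_i and (m_0, d_0) = (0, 1): a_0 = floor(sqrt(1173)) = 34, since 34^2 = 1156 <= 1173 < 1225 = 35^2.
Iterate m_{i+1} = d_i*a_i - m_i, d_{i+1} = (1173 - m_{i+1}^2)/d_i, a_{i+1} = floor((a_0 + m_{i+1})/d_{i+1}):
  m_1 = 1*34 - 0 = 34, d_1 = (1173 - 34^2)/1 = 17/1 = 17, a_1 = floor((34 + 34)/17) = 4.
  m_2 = 17*4 - 34 = 34, d_2 = (1173 - 34^2)/17 = 17/17 = 1, a_2 = floor((34 + 34)/1) = 68.
  m_3 = 1*68 - 34 = 34, d_3 = (1173 - 34^2)/1 = 17/1 = 17: (m_3, d_3) = (m_1, d_1) = (34, 17), so from here the quotients repeat a_1, a_2; the period length is 2.
So sqrt(1173) = [34; (4, 68)] with period length k = 2.
k is even, so the fundamental solution of x^2 - 1173y^2 = 1 is (p_{k-1}, q_{k-1}) = (p_1, q_1); compute convergents through index 1.
Convergents (p_i = a_i*p_{i-1} + p_{i-2}, q_i = a_i*q_{i-1} + q_{i-2} with p_{-2}=0, p_{-1}=1, q_{-2}=1, q_{-1}=0):
  i=0: a_0=34, p_0 = 34*1 + 0 = 34, q_0 = 34*0 + 1 = 1.
  i=1: a_1=4, p_1 = 4*34 + 1 = 137, q_1 = 4*1 + 0 = 4.
Check: 137^2 - 1173*4^2 = 18769 - 18768 = 1, so (x, y) = (137, 4) solves the equation, and by the theorem it is the least positive solution.

(x, y) = (137, 4)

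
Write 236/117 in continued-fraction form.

[2; 58, 2]

Run the Euclidean algorithm on 236 and 117; the successive quotients are the partial quotients a_0, a_1, ... (each step inverts the fractional part left over by the previous one):
  236 = 2*117 + 2, so a_0 = 2.
  117 = 58*2 + 1, so a_1 = 58.
  2 = 2*1 + 0, so a_2 = 2.
The remainder reaches 0 after 3 divisions, so the expansion has 3 partial quotients, read off in order.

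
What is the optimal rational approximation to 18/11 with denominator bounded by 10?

Expand x = 18/11 as a continued fraction with the Euclidean algorithm:
  18 = 1*11 + 7, so a_0 = 1.
  11 = 1*7 + 4, so a_1 = 1.
  7 = 1*4 + 3, so a_2 = 1.
  4 = 1*3 + 1, so a_3 = 1.
  3 = 3*1 + 0, so a_4 = 3.
so x = [1; 1, 1, 1, 3].
Convergents (p_i = a_i*p_{i-1} + p_{i-2}, q_i = a_i*q_{i-1} + q_{i-2} with p_{-2}=0, p_{-1}=1, q_{-2}=1, q_{-1}=0), until the denominator exceeds 10:
  i=0: a_0=1, p_0 = 1*1 + 0 = 1, q_0 = 1*0 + 1 = 1.
  i=1: a_1=1, p_1 = 1*1 + 1 = 2, q_1 = 1*1 + 0 = 1.
  i=2: a_2=1, p_2 = 1*2 + 1 = 3, q_2 = 1*1 + 1 = 2.
  i=3: a_3=1, p_3 = 1*3 + 2 = 5, q_3 = 1*2 + 1 = 3.
  i=4: a_4=3, p_4 = 3*5 + 3 = 18, q_4 = 3*3 + 2 = 11.
q_4 = 11 > 10, so the last convergent with denominator <= 10 is p_3/q_3 = 5/3.
The closest fraction with denominator <= 10 is either p_3/q_3 or the intermediate fraction (k*p_3 + p_2)/(k*q_3 + q_2) with the largest k >= 1 whose denominator stays <= 10; these approach x as k grows, and every other convergent or intermediate fraction in range is farther away.
Largest k: floor((10 - q_2)/q_3) = floor((10 - 2)/3) = 2.
That gives (2*5 + 3)/(2*3 + 2) = 13/8.
Compare the errors: |x - 5/3| = |18*3 - 5*11|/(11*3) = 1/33, and |x - 13/8| = |18*8 - 13*11|/(11*8) = 1/88.
Cross-multiplying, 1*33 = 33 < 88 = 1*88, so 1/88 is smaller: the intermediate fraction 13/8 is closer to x than 5/3.

13/8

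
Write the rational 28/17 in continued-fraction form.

[1; 1, 1, 1, 5]

Run the Euclidean algorithm on 28 and 17; the successive quotients are the partial quotients a_0, a_1, ... (each step inverts the fractional part left over by the previous one):
  28 = 1*17 + 11, so a_0 = 1.
  17 = 1*11 + 6, so a_1 = 1.
  11 = 1*6 + 5, so a_2 = 1.
  6 = 1*5 + 1, so a_3 = 1.
  5 = 5*1 + 0, so a_4 = 5.
The remainder reaches 0 after 5 divisions, so the expansion has 5 partial quotients, read off in order.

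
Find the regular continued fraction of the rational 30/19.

[1; 1, 1, 2, 1, 2]

Run the Euclidean algorithm on 30 and 19; the successive quotients are the partial quotients a_0, a_1, ... (each step inverts the fractional part left over by the previous one):
  30 = 1*19 + 11, so a_0 = 1.
  19 = 1*11 + 8, so a_1 = 1.
  11 = 1*8 + 3, so a_2 = 1.
  8 = 2*3 + 2, so a_3 = 2.
  3 = 1*2 + 1, so a_4 = 1.
  2 = 2*1 + 0, so a_5 = 2.
The remainder reaches 0 after 6 divisions, so the expansion has 6 partial quotients, read off in order.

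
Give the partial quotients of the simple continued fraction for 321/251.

Run the Euclidean algorithm on 321 and 251; the successive quotients are the partial quotients a_0, a_1, ... (each step inverts the fractional part left over by the previous one):
  321 = 1*251 + 70, so a_0 = 1.
  251 = 3*70 + 41, so a_1 = 3.
  70 = 1*41 + 29, so a_2 = 1.
  41 = 1*29 + 12, so a_3 = 1.
  29 = 2*12 + 5, so a_4 = 2.
  12 = 2*5 + 2, so a_5 = 2.
  5 = 2*2 + 1, so a_6 = 2.
  2 = 2*1 + 0, so a_7 = 2.
The remainder reaches 0 after 8 divisions, so the expansion has 8 partial quotients, read off in order.

[1; 3, 1, 1, 2, 2, 2, 2]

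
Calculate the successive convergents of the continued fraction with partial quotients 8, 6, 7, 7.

8/1, 49/6, 351/43, 2506/307

Using the convergent recurrence p_i = a_i*p_{i-1} + p_{i-2}, q_i = a_i*q_{i-1} + q_{i-2} with p_{-2}=0, p_{-1}=1, q_{-2}=1, q_{-1}=0:
  i=0: a_0=8, p_0 = 8*1 + 0 = 8, q_0 = 8*0 + 1 = 1.
  i=1: a_1=6, p_1 = 6*8 + 1 = 49, q_1 = 6*1 + 0 = 6.
  i=2: a_2=7, p_2 = 7*49 + 8 = 351, q_2 = 7*6 + 1 = 43.
  i=3: a_3=7, p_3 = 7*351 + 49 = 2506, q_3 = 7*43 + 6 = 307.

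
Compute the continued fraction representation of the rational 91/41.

[2; 4, 1, 1, 4]

Run the Euclidean algorithm on 91 and 41; the successive quotients are the partial quotients a_0, a_1, ... (each step inverts the fractional part left over by the previous one):
  91 = 2*41 + 9, so a_0 = 2.
  41 = 4*9 + 5, so a_1 = 4.
  9 = 1*5 + 4, so a_2 = 1.
  5 = 1*4 + 1, so a_3 = 1.
  4 = 4*1 + 0, so a_4 = 4.
The remainder reaches 0 after 5 divisions, so the expansion has 5 partial quotients, read off in order.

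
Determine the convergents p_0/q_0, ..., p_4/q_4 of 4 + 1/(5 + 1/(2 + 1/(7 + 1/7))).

4/1, 21/5, 46/11, 343/82, 2447/585

Using the convergent recurrence p_i = a_i*p_{i-1} + p_{i-2}, q_i = a_i*q_{i-1} + q_{i-2} with p_{-2}=0, p_{-1}=1, q_{-2}=1, q_{-1}=0:
  i=0: a_0=4, p_0 = 4*1 + 0 = 4, q_0 = 4*0 + 1 = 1.
  i=1: a_1=5, p_1 = 5*4 + 1 = 21, q_1 = 5*1 + 0 = 5.
  i=2: a_2=2, p_2 = 2*21 + 4 = 46, q_2 = 2*5 + 1 = 11.
  i=3: a_3=7, p_3 = 7*46 + 21 = 343, q_3 = 7*11 + 5 = 82.
  i=4: a_4=7, p_4 = 7*343 + 46 = 2447, q_4 = 7*82 + 11 = 585.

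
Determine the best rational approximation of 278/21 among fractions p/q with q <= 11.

Expand x = 278/21 as a continued fraction with the Euclidean algorithm:
  278 = 13*21 + 5, so a_0 = 13.
  21 = 4*5 + 1, so a_1 = 4.
  5 = 5*1 + 0, so a_2 = 5.
so x = [13; 4, 5].
Convergents (p_i = a_i*p_{i-1} + p_{i-2}, q_i = a_i*q_{i-1} + q_{i-2} with p_{-2}=0, p_{-1}=1, q_{-2}=1, q_{-1}=0), until the denominator exceeds 11:
  i=0: a_0=13, p_0 = 13*1 + 0 = 13, q_0 = 13*0 + 1 = 1.
  i=1: a_1=4, p_1 = 4*13 + 1 = 53, q_1 = 4*1 + 0 = 4.
  i=2: a_2=5, p_2 = 5*53 + 13 = 278, q_2 = 5*4 + 1 = 21.
q_2 = 21 > 11, so the last convergent with denominator <= 11 is p_1/q_1 = 53/4.
The closest fraction with denominator <= 11 is either p_1/q_1 or the intermediate fraction (k*p_1 + p_0)/(k*q_1 + q_0) with the largest k >= 1 whose denominator stays <= 11; these approach x as k grows, and every other convergent or intermediate fraction in range is farther away.
Largest k: floor((11 - q_0)/q_1) = floor((11 - 1)/4) = 2.
That gives (2*53 + 13)/(2*4 + 1) = 119/9.
Compare the errors: |x - 53/4| = |278*4 - 53*21|/(21*4) = 1/84, and |x - 119/9| = |278*9 - 119*21|/(21*9) = 3/189.
Cross-multiplying, 1*189 = 189 < 252 = 3*84, so 1/84 is smaller: the convergent 53/4 is closer to x than 119/9.

53/4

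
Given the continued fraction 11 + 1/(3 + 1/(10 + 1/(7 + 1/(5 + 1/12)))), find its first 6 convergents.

Using the convergent recurrence p_i = a_i*p_{i-1} + p_{i-2}, q_i = a_i*q_{i-1} + q_{i-2} with p_{-2}=0, p_{-1}=1, q_{-2}=1, q_{-1}=0:
  i=0: a_0=11, p_0 = 11*1 + 0 = 11, q_0 = 11*0 + 1 = 1.
  i=1: a_1=3, p_1 = 3*11 + 1 = 34, q_1 = 3*1 + 0 = 3.
  i=2: a_2=10, p_2 = 10*34 + 11 = 351, q_2 = 10*3 + 1 = 31.
  i=3: a_3=7, p_3 = 7*351 + 34 = 2491, q_3 = 7*31 + 3 = 220.
  i=4: a_4=5, p_4 = 5*2491 + 351 = 12806, q_4 = 5*220 + 31 = 1131.
  i=5: a_5=12, p_5 = 12*12806 + 2491 = 156163, q_5 = 12*1131 + 220 = 13792.

11/1, 34/3, 351/31, 2491/220, 12806/1131, 156163/13792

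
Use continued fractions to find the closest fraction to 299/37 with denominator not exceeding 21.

97/12

Expand x = 299/37 as a continued fraction with the Euclidean algorithm:
  299 = 8*37 + 3, so a_0 = 8.
  37 = 12*3 + 1, so a_1 = 12.
  3 = 3*1 + 0, so a_2 = 3.
so x = [8; 12, 3].
Convergents (p_i = a_i*p_{i-1} + p_{i-2}, q_i = a_i*q_{i-1} + q_{i-2} with p_{-2}=0, p_{-1}=1, q_{-2}=1, q_{-1}=0), until the denominator exceeds 21:
  i=0: a_0=8, p_0 = 8*1 + 0 = 8, q_0 = 8*0 + 1 = 1.
  i=1: a_1=12, p_1 = 12*8 + 1 = 97, q_1 = 12*1 + 0 = 12.
  i=2: a_2=3, p_2 = 3*97 + 8 = 299, q_2 = 3*12 + 1 = 37.
q_2 = 37 > 21, so the last convergent with denominator <= 21 is p_1/q_1 = 97/12.
The closest fraction with denominator <= 21 is either p_1/q_1 or the intermediate fraction (k*p_1 + p_0)/(k*q_1 + q_0) with the largest k >= 1 whose denominator stays <= 21; these approach x as k grows, and every other convergent or intermediate fraction in range is farther away.
Largest k: floor((21 - q_0)/q_1) = floor((21 - 1)/12) = 1.
That gives (1*97 + 8)/(1*12 + 1) = 105/13.
Compare the errors: |x - 97/12| = |299*12 - 97*37|/(37*12) = 1/444, and |x - 105/13| = |299*13 - 105*37|/(37*13) = 2/481.
Cross-multiplying, 1*481 = 481 < 888 = 2*444, so 1/444 is smaller: the convergent 97/12 is closer to x than 105/13.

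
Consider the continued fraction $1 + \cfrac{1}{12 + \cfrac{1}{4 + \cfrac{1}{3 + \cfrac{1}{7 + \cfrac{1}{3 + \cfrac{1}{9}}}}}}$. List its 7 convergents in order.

1/1, 13/12, 53/49, 172/159, 1257/1162, 3943/3645, 36744/33967

Using the convergent recurrence p_i = a_i*p_{i-1} + p_{i-2}, q_i = a_i*q_{i-1} + q_{i-2} with p_{-2}=0, p_{-1}=1, q_{-2}=1, q_{-1}=0:
  i=0: a_0=1, p_0 = 1*1 + 0 = 1, q_0 = 1*0 + 1 = 1.
  i=1: a_1=12, p_1 = 12*1 + 1 = 13, q_1 = 12*1 + 0 = 12.
  i=2: a_2=4, p_2 = 4*13 + 1 = 53, q_2 = 4*12 + 1 = 49.
  i=3: a_3=3, p_3 = 3*53 + 13 = 172, q_3 = 3*49 + 12 = 159.
  i=4: a_4=7, p_4 = 7*172 + 53 = 1257, q_4 = 7*159 + 49 = 1162.
  i=5: a_5=3, p_5 = 3*1257 + 172 = 3943, q_5 = 3*1162 + 159 = 3645.
  i=6: a_6=9, p_6 = 9*3943 + 1257 = 36744, q_6 = 9*3645 + 1162 = 33967.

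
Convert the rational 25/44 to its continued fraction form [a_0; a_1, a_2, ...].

Run the Euclidean algorithm on 25 and 44; the successive quotients are the partial quotients a_0, a_1, ... (each step inverts the fractional part left over by the previous one):
  25 = 0*44 + 25, so a_0 = 0.
  44 = 1*25 + 19, so a_1 = 1.
  25 = 1*19 + 6, so a_2 = 1.
  19 = 3*6 + 1, so a_3 = 3.
  6 = 6*1 + 0, so a_4 = 6.
The remainder reaches 0 after 5 divisions, so the expansion has 5 partial quotients, read off in order.

[0; 1, 1, 3, 6]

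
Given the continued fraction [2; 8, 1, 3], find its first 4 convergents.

Using the convergent recurrence p_i = a_i*p_{i-1} + p_{i-2}, q_i = a_i*q_{i-1} + q_{i-2} with p_{-2}=0, p_{-1}=1, q_{-2}=1, q_{-1}=0:
  i=0: a_0=2, p_0 = 2*1 + 0 = 2, q_0 = 2*0 + 1 = 1.
  i=1: a_1=8, p_1 = 8*2 + 1 = 17, q_1 = 8*1 + 0 = 8.
  i=2: a_2=1, p_2 = 1*17 + 2 = 19, q_2 = 1*8 + 1 = 9.
  i=3: a_3=3, p_3 = 3*19 + 17 = 74, q_3 = 3*9 + 8 = 35.

2/1, 17/8, 19/9, 74/35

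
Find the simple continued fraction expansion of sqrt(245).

Write x_i = (sqrt(245) + m_i)/d_i with (m_0, d_0) = (0, 1). a_0 = floor(sqrt(245)) = 15, since 15^2 = 225 <= 245 < 256 = 16^2.
Iterate m_{i+1} = d_i*a_i - m_i, d_{i+1} = (245 - m_{i+1}^2)/d_i, a_{i+1} = floor((a_0 + m_{i+1})/d_{i+1}):
  m_1 = 1*15 - 0 = 15, d_1 = (245 - 15^2)/1 = 20/1 = 20, a_1 = floor((15 + 15)/20) = 1.
  m_2 = 20*1 - 15 = 5, d_2 = (245 - 5^2)/20 = 220/20 = 11, a_2 = floor((15 + 5)/11) = 1.
  m_3 = 11*1 - 5 = 6, d_3 = (245 - 6^2)/11 = 209/11 = 19, a_3 = floor((15 + 6)/19) = 1.
  m_4 = 19*1 - 6 = 13, d_4 = (245 - 13^2)/19 = 76/19 = 4, a_4 = floor((15 + 13)/4) = 7.
  m_5 = 4*7 - 13 = 15, d_5 = (245 - 15^2)/4 = 20/4 = 5, a_5 = floor((15 + 15)/5) = 6.
  m_6 = 5*6 - 15 = 15, d_6 = (245 - 15^2)/5 = 20/5 = 4, a_6 = floor((15 + 15)/4) = 7.
  m_7 = 4*7 - 15 = 13, d_7 = (245 - 13^2)/4 = 76/4 = 19, a_7 = floor((15 + 13)/19) = 1.
  m_8 = 19*1 - 13 = 6, d_8 = (245 - 6^2)/19 = 209/19 = 11, a_8 = floor((15 + 6)/11) = 1.
  m_9 = 11*1 - 6 = 5, d_9 = (245 - 5^2)/11 = 220/11 = 20, a_9 = floor((15 + 5)/20) = 1.
  m_10 = 20*1 - 5 = 15, d_10 = (245 - 15^2)/20 = 20/20 = 1, a_10 = floor((15 + 15)/1) = 30.
  m_11 = 1*30 - 15 = 15, d_11 = (245 - 15^2)/1 = 20/1 = 20: (m_11, d_11) = (m_1, d_1) = (15, 20), so from here the quotients repeat a_1, ..., a_10; the period length is 10.
Hence the expansion of sqrt(245) is a_0 = 15 followed by the repeating block 1, 1, 1, 7, 6, 7, 1, 1, 1, 30 (period 10).

[15; (1, 1, 1, 7, 6, 7, 1, 1, 1, 30)]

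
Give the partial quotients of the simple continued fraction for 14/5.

Run the Euclidean algorithm on 14 and 5; the successive quotients are the partial quotients a_0, a_1, ... (each step inverts the fractional part left over by the previous one):
  14 = 2*5 + 4, so a_0 = 2.
  5 = 1*4 + 1, so a_1 = 1.
  4 = 4*1 + 0, so a_2 = 4.
The remainder reaches 0 after 3 divisions, so the expansion has 3 partial quotients, read off in order.

[2; 1, 4]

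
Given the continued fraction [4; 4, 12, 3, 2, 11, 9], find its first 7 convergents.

4/1, 17/4, 208/49, 641/151, 1490/351, 17031/4012, 154769/36459

Using the convergent recurrence p_i = a_i*p_{i-1} + p_{i-2}, q_i = a_i*q_{i-1} + q_{i-2} with p_{-2}=0, p_{-1}=1, q_{-2}=1, q_{-1}=0:
  i=0: a_0=4, p_0 = 4*1 + 0 = 4, q_0 = 4*0 + 1 = 1.
  i=1: a_1=4, p_1 = 4*4 + 1 = 17, q_1 = 4*1 + 0 = 4.
  i=2: a_2=12, p_2 = 12*17 + 4 = 208, q_2 = 12*4 + 1 = 49.
  i=3: a_3=3, p_3 = 3*208 + 17 = 641, q_3 = 3*49 + 4 = 151.
  i=4: a_4=2, p_4 = 2*641 + 208 = 1490, q_4 = 2*151 + 49 = 351.
  i=5: a_5=11, p_5 = 11*1490 + 641 = 17031, q_5 = 11*351 + 151 = 4012.
  i=6: a_6=9, p_6 = 9*17031 + 1490 = 154769, q_6 = 9*4012 + 351 = 36459.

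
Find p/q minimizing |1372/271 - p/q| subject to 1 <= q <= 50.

81/16

Expand x = 1372/271 as a continued fraction with the Euclidean algorithm:
  1372 = 5*271 + 17, so a_0 = 5.
  271 = 15*17 + 16, so a_1 = 15.
  17 = 1*16 + 1, so a_2 = 1.
  16 = 16*1 + 0, so a_3 = 16.
so x = [5; 15, 1, 16].
Convergents (p_i = a_i*p_{i-1} + p_{i-2}, q_i = a_i*q_{i-1} + q_{i-2} with p_{-2}=0, p_{-1}=1, q_{-2}=1, q_{-1}=0), until the denominator exceeds 50:
  i=0: a_0=5, p_0 = 5*1 + 0 = 5, q_0 = 5*0 + 1 = 1.
  i=1: a_1=15, p_1 = 15*5 + 1 = 76, q_1 = 15*1 + 0 = 15.
  i=2: a_2=1, p_2 = 1*76 + 5 = 81, q_2 = 1*15 + 1 = 16.
  i=3: a_3=16, p_3 = 16*81 + 76 = 1372, q_3 = 16*16 + 15 = 271.
q_3 = 271 > 50, so the last convergent with denominator <= 50 is p_2/q_2 = 81/16.
The closest fraction with denominator <= 50 is either p_2/q_2 or the intermediate fraction (k*p_2 + p_1)/(k*q_2 + q_1) with the largest k >= 1 whose denominator stays <= 50; these approach x as k grows, and every other convergent or intermediate fraction in range is farther away.
Largest k: floor((50 - q_1)/q_2) = floor((50 - 15)/16) = 2.
That gives (2*81 + 76)/(2*16 + 15) = 238/47.
Compare the errors: |x - 81/16| = |1372*16 - 81*271|/(271*16) = 1/4336, and |x - 238/47| = |1372*47 - 238*271|/(271*47) = 14/12737.
Cross-multiplying, 1*12737 = 12737 < 60704 = 14*4336, so 1/4336 is smaller: the convergent 81/16 is closer to x than 238/47.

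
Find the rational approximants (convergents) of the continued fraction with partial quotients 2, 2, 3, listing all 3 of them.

2/1, 5/2, 17/7

Using the convergent recurrence p_i = a_i*p_{i-1} + p_{i-2}, q_i = a_i*q_{i-1} + q_{i-2} with p_{-2}=0, p_{-1}=1, q_{-2}=1, q_{-1}=0:
  i=0: a_0=2, p_0 = 2*1 + 0 = 2, q_0 = 2*0 + 1 = 1.
  i=1: a_1=2, p_1 = 2*2 + 1 = 5, q_1 = 2*1 + 0 = 2.
  i=2: a_2=3, p_2 = 3*5 + 2 = 17, q_2 = 3*2 + 1 = 7.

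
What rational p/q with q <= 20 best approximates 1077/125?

112/13

Expand x = 1077/125 as a continued fraction with the Euclidean algorithm:
  1077 = 8*125 + 77, so a_0 = 8.
  125 = 1*77 + 48, so a_1 = 1.
  77 = 1*48 + 29, so a_2 = 1.
  48 = 1*29 + 19, so a_3 = 1.
  29 = 1*19 + 10, so a_4 = 1.
  19 = 1*10 + 9, so a_5 = 1.
  10 = 1*9 + 1, so a_6 = 1.
  9 = 9*1 + 0, so a_7 = 9.
so x = [8; 1, 1, 1, 1, 1, 1, 9].
Convergents (p_i = a_i*p_{i-1} + p_{i-2}, q_i = a_i*q_{i-1} + q_{i-2} with p_{-2}=0, p_{-1}=1, q_{-2}=1, q_{-1}=0), until the denominator exceeds 20:
  i=0: a_0=8, p_0 = 8*1 + 0 = 8, q_0 = 8*0 + 1 = 1.
  i=1: a_1=1, p_1 = 1*8 + 1 = 9, q_1 = 1*1 + 0 = 1.
  i=2: a_2=1, p_2 = 1*9 + 8 = 17, q_2 = 1*1 + 1 = 2.
  i=3: a_3=1, p_3 = 1*17 + 9 = 26, q_3 = 1*2 + 1 = 3.
  i=4: a_4=1, p_4 = 1*26 + 17 = 43, q_4 = 1*3 + 2 = 5.
  i=5: a_5=1, p_5 = 1*43 + 26 = 69, q_5 = 1*5 + 3 = 8.
  i=6: a_6=1, p_6 = 1*69 + 43 = 112, q_6 = 1*8 + 5 = 13.
  i=7: a_7=9, p_7 = 9*112 + 69 = 1077, q_7 = 9*13 + 8 = 125.
q_7 = 125 > 20, so the last convergent with denominator <= 20 is p_6/q_6 = 112/13.
The closest fraction with denominator <= 20 is either p_6/q_6 or the intermediate fraction (k*p_6 + p_5)/(k*q_6 + q_5) with the largest k >= 1 whose denominator stays <= 20; these approach x as k grows, and every other convergent or intermediate fraction in range is farther away.
Largest k: floor((20 - q_5)/q_6) = floor((20 - 8)/13) = 0.
Since k = 0, no intermediate fraction beyond p_6/q_6 has denominator <= 20, so the convergent 112/13 is the closest (its error is |1077*13 - 112*125|/(125*13) = 1/1625).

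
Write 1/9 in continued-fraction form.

Run the Euclidean algorithm on 1 and 9; the successive quotients are the partial quotients a_0, a_1, ... (each step inverts the fractional part left over by the previous one):
  1 = 0*9 + 1, so a_0 = 0.
  9 = 9*1 + 0, so a_1 = 9.
The remainder reaches 0 after 2 divisions, so the expansion has 2 partial quotients, read off in order.

[0; 9]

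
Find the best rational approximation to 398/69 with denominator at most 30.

Expand x = 398/69 as a continued fraction with the Euclidean algorithm:
  398 = 5*69 + 53, so a_0 = 5.
  69 = 1*53 + 16, so a_1 = 1.
  53 = 3*16 + 5, so a_2 = 3.
  16 = 3*5 + 1, so a_3 = 3.
  5 = 5*1 + 0, so a_4 = 5.
so x = [5; 1, 3, 3, 5].
Convergents (p_i = a_i*p_{i-1} + p_{i-2}, q_i = a_i*q_{i-1} + q_{i-2} with p_{-2}=0, p_{-1}=1, q_{-2}=1, q_{-1}=0), until the denominator exceeds 30:
  i=0: a_0=5, p_0 = 5*1 + 0 = 5, q_0 = 5*0 + 1 = 1.
  i=1: a_1=1, p_1 = 1*5 + 1 = 6, q_1 = 1*1 + 0 = 1.
  i=2: a_2=3, p_2 = 3*6 + 5 = 23, q_2 = 3*1 + 1 = 4.
  i=3: a_3=3, p_3 = 3*23 + 6 = 75, q_3 = 3*4 + 1 = 13.
  i=4: a_4=5, p_4 = 5*75 + 23 = 398, q_4 = 5*13 + 4 = 69.
q_4 = 69 > 30, so the last convergent with denominator <= 30 is p_3/q_3 = 75/13.
The closest fraction with denominator <= 30 is either p_3/q_3 or the intermediate fraction (k*p_3 + p_2)/(k*q_3 + q_2) with the largest k >= 1 whose denominator stays <= 30; these approach x as k grows, and every other convergent or intermediate fraction in range is farther away.
Largest k: floor((30 - q_2)/q_3) = floor((30 - 4)/13) = 2.
That gives (2*75 + 23)/(2*13 + 4) = 173/30.
Compare the errors: |x - 75/13| = |398*13 - 75*69|/(69*13) = 1/897, and |x - 173/30| = |398*30 - 173*69|/(69*30) = 3/2070.
Cross-multiplying, 1*2070 = 2070 < 2691 = 3*897, so 1/897 is smaller: the convergent 75/13 is closer to x than 173/30.

75/13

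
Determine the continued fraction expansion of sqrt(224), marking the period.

Write x_i = (sqrt(224) + m_i)/d_i with (m_0, d_0) = (0, 1). a_0 = floor(sqrt(224)) = 14, since 14^2 = 196 <= 224 < 225 = 15^2.
Iterate m_{i+1} = d_i*a_i - m_i, d_{i+1} = (224 - m_{i+1}^2)/d_i, a_{i+1} = floor((a_0 + m_{i+1})/d_{i+1}):
  m_1 = 1*14 - 0 = 14, d_1 = (224 - 14^2)/1 = 28/1 = 28, a_1 = floor((14 + 14)/28) = 1.
  m_2 = 28*1 - 14 = 14, d_2 = (224 - 14^2)/28 = 28/28 = 1, a_2 = floor((14 + 14)/1) = 28.
  m_3 = 1*28 - 14 = 14, d_3 = (224 - 14^2)/1 = 28/1 = 28: (m_3, d_3) = (m_1, d_1) = (14, 28), so from here the quotients repeat a_1, a_2; the period length is 2.
Hence the expansion of sqrt(224) is a_0 = 14 followed by the repeating block 1, 28 (period 2).

[14; (1, 28)]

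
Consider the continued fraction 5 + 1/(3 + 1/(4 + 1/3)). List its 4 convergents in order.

5/1, 16/3, 69/13, 223/42

Using the convergent recurrence p_i = a_i*p_{i-1} + p_{i-2}, q_i = a_i*q_{i-1} + q_{i-2} with p_{-2}=0, p_{-1}=1, q_{-2}=1, q_{-1}=0:
  i=0: a_0=5, p_0 = 5*1 + 0 = 5, q_0 = 5*0 + 1 = 1.
  i=1: a_1=3, p_1 = 3*5 + 1 = 16, q_1 = 3*1 + 0 = 3.
  i=2: a_2=4, p_2 = 4*16 + 5 = 69, q_2 = 4*3 + 1 = 13.
  i=3: a_3=3, p_3 = 3*69 + 16 = 223, q_3 = 3*13 + 3 = 42.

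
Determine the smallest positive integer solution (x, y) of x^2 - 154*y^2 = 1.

First expand sqrt(154) as a continued fraction. With x_i = (sqrt(154) + m_i)/d_i and (m_0, d_0) = (0, 1): a_0 = floor(sqrt(154)) = 12, since 12^2 = 144 <= 154 < 169 = 13^2.
Iterate m_{i+1} = d_i*a_i - m_i, d_{i+1} = (154 - m_{i+1}^2)/d_i, a_{i+1} = floor((a_0 + m_{i+1})/d_{i+1}):
  m_1 = 1*12 - 0 = 12, d_1 = (154 - 12^2)/1 = 10/1 = 10, a_1 = floor((12 + 12)/10) = 2.
  m_2 = 10*2 - 12 = 8, d_2 = (154 - 8^2)/10 = 90/10 = 9, a_2 = floor((12 + 8)/9) = 2.
  m_3 = 9*2 - 8 = 10, d_3 = (154 - 10^2)/9 = 54/9 = 6, a_3 = floor((12 + 10)/6) = 3.
  m_4 = 6*3 - 10 = 8, d_4 = (154 - 8^2)/6 = 90/6 = 15, a_4 = floor((12 + 8)/15) = 1.
  m_5 = 15*1 - 8 = 7, d_5 = (154 - 7^2)/15 = 105/15 = 7, a_5 = floor((12 + 7)/7) = 2.
  m_6 = 7*2 - 7 = 7, d_6 = (154 - 7^2)/7 = 105/7 = 15, a_6 = floor((12 + 7)/15) = 1.
  m_7 = 15*1 - 7 = 8, d_7 = (154 - 8^2)/15 = 90/15 = 6, a_7 = floor((12 + 8)/6) = 3.
  m_8 = 6*3 - 8 = 10, d_8 = (154 - 10^2)/6 = 54/6 = 9, a_8 = floor((12 + 10)/9) = 2.
  m_9 = 9*2 - 10 = 8, d_9 = (154 - 8^2)/9 = 90/9 = 10, a_9 = floor((12 + 8)/10) = 2.
  m_10 = 10*2 - 8 = 12, d_10 = (154 - 12^2)/10 = 10/10 = 1, a_10 = floor((12 + 12)/1) = 24.
  m_11 = 1*24 - 12 = 12, d_11 = (154 - 12^2)/1 = 10/1 = 10: (m_11, d_11) = (m_1, d_1) = (12, 10), so from here the quotients repeat a_1, ..., a_10; the period length is 10.
So sqrt(154) = [12; (2, 2, 3, 1, 2, 1, 3, 2, 2, 24)] with period length k = 10.
k is even, so the fundamental solution of x^2 - 154y^2 = 1 is (p_{k-1}, q_{k-1}) = (p_9, q_9); compute convergents through index 9.
Convergents (p_i = a_i*p_{i-1} + p_{i-2}, q_i = a_i*q_{i-1} + q_{i-2} with p_{-2}=0, p_{-1}=1, q_{-2}=1, q_{-1}=0):
  i=0: a_0=12, p_0 = 12*1 + 0 = 12, q_0 = 12*0 + 1 = 1.
  i=1: a_1=2, p_1 = 2*12 + 1 = 25, q_1 = 2*1 + 0 = 2.
  i=2: a_2=2, p_2 = 2*25 + 12 = 62, q_2 = 2*2 + 1 = 5.
  i=3: a_3=3, p_3 = 3*62 + 25 = 211, q_3 = 3*5 + 2 = 17.
  i=4: a_4=1, p_4 = 1*211 + 62 = 273, q_4 = 1*17 + 5 = 22.
  i=5: a_5=2, p_5 = 2*273 + 211 = 757, q_5 = 2*22 + 17 = 61.
  i=6: a_6=1, p_6 = 1*757 + 273 = 1030, q_6 = 1*61 + 22 = 83.
  i=7: a_7=3, p_7 = 3*1030 + 757 = 3847, q_7 = 3*83 + 61 = 310.
  i=8: a_8=2, p_8 = 2*3847 + 1030 = 8724, q_8 = 2*310 + 83 = 703.
  i=9: a_9=2, p_9 = 2*8724 + 3847 = 21295, q_9 = 2*703 + 310 = 1716.
Check: 21295^2 - 154*1716^2 = 453477025 - 453477024 = 1, so (x, y) = (21295, 1716) solves the equation, and by the theorem it is the least positive solution.

(x, y) = (21295, 1716)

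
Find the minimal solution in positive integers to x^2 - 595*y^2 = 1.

(x, y) = (18514, 759)

First expand sqrt(595) as a continued fraction. With x_i = (sqrt(595) + m_i)/d_i and (m_0, d_0) = (0, 1): a_0 = floor(sqrt(595)) = 24, since 24^2 = 576 <= 595 < 625 = 25^2.
Iterate m_{i+1} = d_i*a_i - m_i, d_{i+1} = (595 - m_{i+1}^2)/d_i, a_{i+1} = floor((a_0 + m_{i+1})/d_{i+1}):
  m_1 = 1*24 - 0 = 24, d_1 = (595 - 24^2)/1 = 19/1 = 19, a_1 = floor((24 + 24)/19) = 2.
  m_2 = 19*2 - 24 = 14, d_2 = (595 - 14^2)/19 = 399/19 = 21, a_2 = floor((24 + 14)/21) = 1.
  m_3 = 21*1 - 14 = 7, d_3 = (595 - 7^2)/21 = 546/21 = 26, a_3 = floor((24 + 7)/26) = 1.
  m_4 = 26*1 - 7 = 19, d_4 = (595 - 19^2)/26 = 234/26 = 9, a_4 = floor((24 + 19)/9) = 4.
  m_5 = 9*4 - 19 = 17, d_5 = (595 - 17^2)/9 = 306/9 = 34, a_5 = floor((24 + 17)/34) = 1.
  m_6 = 34*1 - 17 = 17, d_6 = (595 - 17^2)/34 = 306/34 = 9, a_6 = floor((24 + 17)/9) = 4.
  m_7 = 9*4 - 17 = 19, d_7 = (595 - 19^2)/9 = 234/9 = 26, a_7 = floor((24 + 19)/26) = 1.
  m_8 = 26*1 - 19 = 7, d_8 = (595 - 7^2)/26 = 546/26 = 21, a_8 = floor((24 + 7)/21) = 1.
  m_9 = 21*1 - 7 = 14, d_9 = (595 - 14^2)/21 = 399/21 = 19, a_9 = floor((24 + 14)/19) = 2.
  m_10 = 19*2 - 14 = 24, d_10 = (595 - 24^2)/19 = 19/19 = 1, a_10 = floor((24 + 24)/1) = 48.
  m_11 = 1*48 - 24 = 24, d_11 = (595 - 24^2)/1 = 19/1 = 19: (m_11, d_11) = (m_1, d_1) = (24, 19), so from here the quotients repeat a_1, ..., a_10; the period length is 10.
So sqrt(595) = [24; (2, 1, 1, 4, 1, 4, 1, 1, 2, 48)] with period length k = 10.
k is even, so the fundamental solution of x^2 - 595y^2 = 1 is (p_{k-1}, q_{k-1}) = (p_9, q_9); compute convergents through index 9.
Convergents (p_i = a_i*p_{i-1} + p_{i-2}, q_i = a_i*q_{i-1} + q_{i-2} with p_{-2}=0, p_{-1}=1, q_{-2}=1, q_{-1}=0):
  i=0: a_0=24, p_0 = 24*1 + 0 = 24, q_0 = 24*0 + 1 = 1.
  i=1: a_1=2, p_1 = 2*24 + 1 = 49, q_1 = 2*1 + 0 = 2.
  i=2: a_2=1, p_2 = 1*49 + 24 = 73, q_2 = 1*2 + 1 = 3.
  i=3: a_3=1, p_3 = 1*73 + 49 = 122, q_3 = 1*3 + 2 = 5.
  i=4: a_4=4, p_4 = 4*122 + 73 = 561, q_4 = 4*5 + 3 = 23.
  i=5: a_5=1, p_5 = 1*561 + 122 = 683, q_5 = 1*23 + 5 = 28.
  i=6: a_6=4, p_6 = 4*683 + 561 = 3293, q_6 = 4*28 + 23 = 135.
  i=7: a_7=1, p_7 = 1*3293 + 683 = 3976, q_7 = 1*135 + 28 = 163.
  i=8: a_8=1, p_8 = 1*3976 + 3293 = 7269, q_8 = 1*163 + 135 = 298.
  i=9: a_9=2, p_9 = 2*7269 + 3976 = 18514, q_9 = 2*298 + 163 = 759.
Check: 18514^2 - 595*759^2 = 342768196 - 342768195 = 1, so (x, y) = (18514, 759) solves the equation, and by the theorem it is the least positive solution.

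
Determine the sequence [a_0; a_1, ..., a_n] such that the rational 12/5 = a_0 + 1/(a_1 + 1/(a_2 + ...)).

Run the Euclidean algorithm on 12 and 5; the successive quotients are the partial quotients a_0, a_1, ... (each step inverts the fractional part left over by the previous one):
  12 = 2*5 + 2, so a_0 = 2.
  5 = 2*2 + 1, so a_1 = 2.
  2 = 2*1 + 0, so a_2 = 2.
The remainder reaches 0 after 3 divisions, so the expansion has 3 partial quotients, read off in order.

[2; 2, 2]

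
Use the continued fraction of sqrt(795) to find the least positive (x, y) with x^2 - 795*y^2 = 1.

(x, y) = (6626, 235)

First expand sqrt(795) as a continued fraction. With x_i = (sqrt(795) + m_i)/d_i and (m_0, d_0) = (0, 1): a_0 = floor(sqrt(795)) = 28, since 28^2 = 784 <= 795 < 841 = 29^2.
Iterate m_{i+1} = d_i*a_i - m_i, d_{i+1} = (795 - m_{i+1}^2)/d_i, a_{i+1} = floor((a_0 + m_{i+1})/d_{i+1}):
  m_1 = 1*28 - 0 = 28, d_1 = (795 - 28^2)/1 = 11/1 = 11, a_1 = floor((28 + 28)/11) = 5.
  m_2 = 11*5 - 28 = 27, d_2 = (795 - 27^2)/11 = 66/11 = 6, a_2 = floor((28 + 27)/6) = 9.
  m_3 = 6*9 - 27 = 27, d_3 = (795 - 27^2)/6 = 66/6 = 11, a_3 = floor((28 + 27)/11) = 5.
  m_4 = 11*5 - 27 = 28, d_4 = (795 - 28^2)/11 = 11/11 = 1, a_4 = floor((28 + 28)/1) = 56.
  m_5 = 1*56 - 28 = 28, d_5 = (795 - 28^2)/1 = 11/1 = 11: (m_5, d_5) = (m_1, d_1) = (28, 11), so from here the quotients repeat a_1, ..., a_4; the period length is 4.
So sqrt(795) = [28; (5, 9, 5, 56)] with period length k = 4.
k is even, so the fundamental solution of x^2 - 795y^2 = 1 is (p_{k-1}, q_{k-1}) = (p_3, q_3); compute convergents through index 3.
Convergents (p_i = a_i*p_{i-1} + p_{i-2}, q_i = a_i*q_{i-1} + q_{i-2} with p_{-2}=0, p_{-1}=1, q_{-2}=1, q_{-1}=0):
  i=0: a_0=28, p_0 = 28*1 + 0 = 28, q_0 = 28*0 + 1 = 1.
  i=1: a_1=5, p_1 = 5*28 + 1 = 141, q_1 = 5*1 + 0 = 5.
  i=2: a_2=9, p_2 = 9*141 + 28 = 1297, q_2 = 9*5 + 1 = 46.
  i=3: a_3=5, p_3 = 5*1297 + 141 = 6626, q_3 = 5*46 + 5 = 235.
Check: 6626^2 - 795*235^2 = 43903876 - 43903875 = 1, so (x, y) = (6626, 235) solves the equation, and by the theorem it is the least positive solution.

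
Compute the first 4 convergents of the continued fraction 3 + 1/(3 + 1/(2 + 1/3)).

3/1, 10/3, 23/7, 79/24

Using the convergent recurrence p_i = a_i*p_{i-1} + p_{i-2}, q_i = a_i*q_{i-1} + q_{i-2} with p_{-2}=0, p_{-1}=1, q_{-2}=1, q_{-1}=0:
  i=0: a_0=3, p_0 = 3*1 + 0 = 3, q_0 = 3*0 + 1 = 1.
  i=1: a_1=3, p_1 = 3*3 + 1 = 10, q_1 = 3*1 + 0 = 3.
  i=2: a_2=2, p_2 = 2*10 + 3 = 23, q_2 = 2*3 + 1 = 7.
  i=3: a_3=3, p_3 = 3*23 + 10 = 79, q_3 = 3*7 + 3 = 24.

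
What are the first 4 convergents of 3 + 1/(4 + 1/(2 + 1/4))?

Using the convergent recurrence p_i = a_i*p_{i-1} + p_{i-2}, q_i = a_i*q_{i-1} + q_{i-2} with p_{-2}=0, p_{-1}=1, q_{-2}=1, q_{-1}=0:
  i=0: a_0=3, p_0 = 3*1 + 0 = 3, q_0 = 3*0 + 1 = 1.
  i=1: a_1=4, p_1 = 4*3 + 1 = 13, q_1 = 4*1 + 0 = 4.
  i=2: a_2=2, p_2 = 2*13 + 3 = 29, q_2 = 2*4 + 1 = 9.
  i=3: a_3=4, p_3 = 4*29 + 13 = 129, q_3 = 4*9 + 4 = 40.

3/1, 13/4, 29/9, 129/40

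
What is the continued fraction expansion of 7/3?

Run the Euclidean algorithm on 7 and 3; the successive quotients are the partial quotients a_0, a_1, ... (each step inverts the fractional part left over by the previous one):
  7 = 2*3 + 1, so a_0 = 2.
  3 = 3*1 + 0, so a_1 = 3.
The remainder reaches 0 after 2 divisions, so the expansion has 2 partial quotients, read off in order.

[2; 3]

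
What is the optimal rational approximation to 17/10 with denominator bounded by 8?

12/7

Expand x = 17/10 as a continued fraction with the Euclidean algorithm:
  17 = 1*10 + 7, so a_0 = 1.
  10 = 1*7 + 3, so a_1 = 1.
  7 = 2*3 + 1, so a_2 = 2.
  3 = 3*1 + 0, so a_3 = 3.
so x = [1; 1, 2, 3].
Convergents (p_i = a_i*p_{i-1} + p_{i-2}, q_i = a_i*q_{i-1} + q_{i-2} with p_{-2}=0, p_{-1}=1, q_{-2}=1, q_{-1}=0), until the denominator exceeds 8:
  i=0: a_0=1, p_0 = 1*1 + 0 = 1, q_0 = 1*0 + 1 = 1.
  i=1: a_1=1, p_1 = 1*1 + 1 = 2, q_1 = 1*1 + 0 = 1.
  i=2: a_2=2, p_2 = 2*2 + 1 = 5, q_2 = 2*1 + 1 = 3.
  i=3: a_3=3, p_3 = 3*5 + 2 = 17, q_3 = 3*3 + 1 = 10.
q_3 = 10 > 8, so the last convergent with denominator <= 8 is p_2/q_2 = 5/3.
The closest fraction with denominator <= 8 is either p_2/q_2 or the intermediate fraction (k*p_2 + p_1)/(k*q_2 + q_1) with the largest k >= 1 whose denominator stays <= 8; these approach x as k grows, and every other convergent or intermediate fraction in range is farther away.
Largest k: floor((8 - q_1)/q_2) = floor((8 - 1)/3) = 2.
That gives (2*5 + 2)/(2*3 + 1) = 12/7.
Compare the errors: |x - 5/3| = |17*3 - 5*10|/(10*3) = 1/30, and |x - 12/7| = |17*7 - 12*10|/(10*7) = 1/70.
Cross-multiplying, 1*30 = 30 < 70 = 1*70, so 1/70 is smaller: the intermediate fraction 12/7 is closer to x than 5/3.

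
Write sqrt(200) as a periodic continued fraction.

[14; (7, 28)]

Write x_i = (sqrt(200) + m_i)/d_i with (m_0, d_0) = (0, 1). a_0 = floor(sqrt(200)) = 14, since 14^2 = 196 <= 200 < 225 = 15^2.
Iterate m_{i+1} = d_i*a_i - m_i, d_{i+1} = (200 - m_{i+1}^2)/d_i, a_{i+1} = floor((a_0 + m_{i+1})/d_{i+1}):
  m_1 = 1*14 - 0 = 14, d_1 = (200 - 14^2)/1 = 4/1 = 4, a_1 = floor((14 + 14)/4) = 7.
  m_2 = 4*7 - 14 = 14, d_2 = (200 - 14^2)/4 = 4/4 = 1, a_2 = floor((14 + 14)/1) = 28.
  m_3 = 1*28 - 14 = 14, d_3 = (200 - 14^2)/1 = 4/1 = 4: (m_3, d_3) = (m_1, d_1) = (14, 4), so from here the quotients repeat a_1, a_2; the period length is 2.
Hence the expansion of sqrt(200) is a_0 = 14 followed by the repeating block 7, 28 (period 2).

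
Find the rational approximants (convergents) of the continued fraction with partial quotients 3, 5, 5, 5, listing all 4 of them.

3/1, 16/5, 83/26, 431/135

Using the convergent recurrence p_i = a_i*p_{i-1} + p_{i-2}, q_i = a_i*q_{i-1} + q_{i-2} with p_{-2}=0, p_{-1}=1, q_{-2}=1, q_{-1}=0:
  i=0: a_0=3, p_0 = 3*1 + 0 = 3, q_0 = 3*0 + 1 = 1.
  i=1: a_1=5, p_1 = 5*3 + 1 = 16, q_1 = 5*1 + 0 = 5.
  i=2: a_2=5, p_2 = 5*16 + 3 = 83, q_2 = 5*5 + 1 = 26.
  i=3: a_3=5, p_3 = 5*83 + 16 = 431, q_3 = 5*26 + 5 = 135.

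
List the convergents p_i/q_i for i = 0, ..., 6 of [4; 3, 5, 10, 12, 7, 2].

Using the convergent recurrence p_i = a_i*p_{i-1} + p_{i-2}, q_i = a_i*q_{i-1} + q_{i-2} with p_{-2}=0, p_{-1}=1, q_{-2}=1, q_{-1}=0:
  i=0: a_0=4, p_0 = 4*1 + 0 = 4, q_0 = 4*0 + 1 = 1.
  i=1: a_1=3, p_1 = 3*4 + 1 = 13, q_1 = 3*1 + 0 = 3.
  i=2: a_2=5, p_2 = 5*13 + 4 = 69, q_2 = 5*3 + 1 = 16.
  i=3: a_3=10, p_3 = 10*69 + 13 = 703, q_3 = 10*16 + 3 = 163.
  i=4: a_4=12, p_4 = 12*703 + 69 = 8505, q_4 = 12*163 + 16 = 1972.
  i=5: a_5=7, p_5 = 7*8505 + 703 = 60238, q_5 = 7*1972 + 163 = 13967.
  i=6: a_6=2, p_6 = 2*60238 + 8505 = 128981, q_6 = 2*13967 + 1972 = 29906.

4/1, 13/3, 69/16, 703/163, 8505/1972, 60238/13967, 128981/29906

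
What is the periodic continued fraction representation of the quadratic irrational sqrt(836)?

Write x_i = (sqrt(836) + m_i)/d_i with (m_0, d_0) = (0, 1). a_0 = floor(sqrt(836)) = 28, since 28^2 = 784 <= 836 < 841 = 29^2.
Iterate m_{i+1} = d_i*a_i - m_i, d_{i+1} = (836 - m_{i+1}^2)/d_i, a_{i+1} = floor((a_0 + m_{i+1})/d_{i+1}):
  m_1 = 1*28 - 0 = 28, d_1 = (836 - 28^2)/1 = 52/1 = 52, a_1 = floor((28 + 28)/52) = 1.
  m_2 = 52*1 - 28 = 24, d_2 = (836 - 24^2)/52 = 260/52 = 5, a_2 = floor((28 + 24)/5) = 10.
  m_3 = 5*10 - 24 = 26, d_3 = (836 - 26^2)/5 = 160/5 = 32, a_3 = floor((28 + 26)/32) = 1.
  m_4 = 32*1 - 26 = 6, d_4 = (836 - 6^2)/32 = 800/32 = 25, a_4 = floor((28 + 6)/25) = 1.
  m_5 = 25*1 - 6 = 19, d_5 = (836 - 19^2)/25 = 475/25 = 19, a_5 = floor((28 + 19)/19) = 2.
  m_6 = 19*2 - 19 = 19, d_6 = (836 - 19^2)/19 = 475/19 = 25, a_6 = floor((28 + 19)/25) = 1.
  m_7 = 25*1 - 19 = 6, d_7 = (836 - 6^2)/25 = 800/25 = 32, a_7 = floor((28 + 6)/32) = 1.
  m_8 = 32*1 - 6 = 26, d_8 = (836 - 26^2)/32 = 160/32 = 5, a_8 = floor((28 + 26)/5) = 10.
  m_9 = 5*10 - 26 = 24, d_9 = (836 - 24^2)/5 = 260/5 = 52, a_9 = floor((28 + 24)/52) = 1.
  m_10 = 52*1 - 24 = 28, d_10 = (836 - 28^2)/52 = 52/52 = 1, a_10 = floor((28 + 28)/1) = 56.
  m_11 = 1*56 - 28 = 28, d_11 = (836 - 28^2)/1 = 52/1 = 52: (m_11, d_11) = (m_1, d_1) = (28, 52), so from here the quotients repeat a_1, ..., a_10; the period length is 10.
Hence the expansion of sqrt(836) is a_0 = 28 followed by the repeating block 1, 10, 1, 1, 2, 1, 1, 10, 1, 56 (period 10).

[28; (1, 10, 1, 1, 2, 1, 1, 10, 1, 56)]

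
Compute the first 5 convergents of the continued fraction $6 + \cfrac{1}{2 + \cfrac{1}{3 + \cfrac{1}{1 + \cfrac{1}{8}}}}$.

Using the convergent recurrence p_i = a_i*p_{i-1} + p_{i-2}, q_i = a_i*q_{i-1} + q_{i-2} with p_{-2}=0, p_{-1}=1, q_{-2}=1, q_{-1}=0:
  i=0: a_0=6, p_0 = 6*1 + 0 = 6, q_0 = 6*0 + 1 = 1.
  i=1: a_1=2, p_1 = 2*6 + 1 = 13, q_1 = 2*1 + 0 = 2.
  i=2: a_2=3, p_2 = 3*13 + 6 = 45, q_2 = 3*2 + 1 = 7.
  i=3: a_3=1, p_3 = 1*45 + 13 = 58, q_3 = 1*7 + 2 = 9.
  i=4: a_4=8, p_4 = 8*58 + 45 = 509, q_4 = 8*9 + 7 = 79.

6/1, 13/2, 45/7, 58/9, 509/79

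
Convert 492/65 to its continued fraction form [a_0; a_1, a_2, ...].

[7; 1, 1, 3, 9]

Run the Euclidean algorithm on 492 and 65; the successive quotients are the partial quotients a_0, a_1, ... (each step inverts the fractional part left over by the previous one):
  492 = 7*65 + 37, so a_0 = 7.
  65 = 1*37 + 28, so a_1 = 1.
  37 = 1*28 + 9, so a_2 = 1.
  28 = 3*9 + 1, so a_3 = 3.
  9 = 9*1 + 0, so a_4 = 9.
The remainder reaches 0 after 5 divisions, so the expansion has 5 partial quotients, read off in order.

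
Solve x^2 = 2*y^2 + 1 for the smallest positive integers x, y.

First expand sqrt(2) as a continued fraction. With x_i = (sqrt(2) + m_i)/d_i and (m_0, d_0) = (0, 1): a_0 = floor(sqrt(2)) = 1, since 1^2 = 1 <= 2 < 4 = 2^2.
Iterate m_{i+1} = d_i*a_i - m_i, d_{i+1} = (2 - m_{i+1}^2)/d_i, a_{i+1} = floor((a_0 + m_{i+1})/d_{i+1}):
  m_1 = 1*1 - 0 = 1, d_1 = (2 - 1^2)/1 = 1/1 = 1, a_1 = floor((1 + 1)/1) = 2.
  m_2 = 1*2 - 1 = 1, d_2 = (2 - 1^2)/1 = 1/1 = 1: (m_2, d_2) = (m_1, d_1) = (1, 1), so from here the quotient a_1 repeats; the period length is 1.
So sqrt(2) = [1; (2)] with period length k = 1.
k is odd, so (p_{k-1}, q_{k-1}) only solves x^2 - 2y^2 = -1 and the fundamental solution of x^2 - 2y^2 = 1 is (p_{2k-1}, q_{2k-1}) = (p_1, q_1); compute convergents through index 1, running through the period twice.
Convergents (p_i = a_i*p_{i-1} + p_{i-2}, q_i = a_i*q_{i-1} + q_{i-2} with p_{-2}=0, p_{-1}=1, q_{-2}=1, q_{-1}=0):
  i=0: a_0=1, p_0 = 1*1 + 0 = 1, q_0 = 1*0 + 1 = 1.
  i=1: a_1=2, p_1 = 2*1 + 1 = 3, q_1 = 2*1 + 0 = 2.
Indeed p_0^2 - 2*q_0^2 = 1 - 2 = -1, not +1.
Check: 3^2 - 2*2^2 = 9 - 8 = 1, so (x, y) = (3, 2) solves the equation, and by the theorem it is the least positive solution.

(x, y) = (3, 2)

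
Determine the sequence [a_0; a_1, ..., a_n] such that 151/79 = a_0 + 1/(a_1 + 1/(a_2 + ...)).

[1; 1, 10, 3, 2]

Run the Euclidean algorithm on 151 and 79; the successive quotients are the partial quotients a_0, a_1, ... (each step inverts the fractional part left over by the previous one):
  151 = 1*79 + 72, so a_0 = 1.
  79 = 1*72 + 7, so a_1 = 1.
  72 = 10*7 + 2, so a_2 = 10.
  7 = 3*2 + 1, so a_3 = 3.
  2 = 2*1 + 0, so a_4 = 2.
The remainder reaches 0 after 5 divisions, so the expansion has 5 partial quotients, read off in order.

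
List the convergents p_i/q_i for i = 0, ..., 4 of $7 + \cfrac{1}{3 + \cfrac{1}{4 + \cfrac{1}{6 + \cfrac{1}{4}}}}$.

Using the convergent recurrence p_i = a_i*p_{i-1} + p_{i-2}, q_i = a_i*q_{i-1} + q_{i-2} with p_{-2}=0, p_{-1}=1, q_{-2}=1, q_{-1}=0:
  i=0: a_0=7, p_0 = 7*1 + 0 = 7, q_0 = 7*0 + 1 = 1.
  i=1: a_1=3, p_1 = 3*7 + 1 = 22, q_1 = 3*1 + 0 = 3.
  i=2: a_2=4, p_2 = 4*22 + 7 = 95, q_2 = 4*3 + 1 = 13.
  i=3: a_3=6, p_3 = 6*95 + 22 = 592, q_3 = 6*13 + 3 = 81.
  i=4: a_4=4, p_4 = 4*592 + 95 = 2463, q_4 = 4*81 + 13 = 337.

7/1, 22/3, 95/13, 592/81, 2463/337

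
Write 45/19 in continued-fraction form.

[2; 2, 1, 2, 2]

Run the Euclidean algorithm on 45 and 19; the successive quotients are the partial quotients a_0, a_1, ... (each step inverts the fractional part left over by the previous one):
  45 = 2*19 + 7, so a_0 = 2.
  19 = 2*7 + 5, so a_1 = 2.
  7 = 1*5 + 2, so a_2 = 1.
  5 = 2*2 + 1, so a_3 = 2.
  2 = 2*1 + 0, so a_4 = 2.
The remainder reaches 0 after 5 divisions, so the expansion has 5 partial quotients, read off in order.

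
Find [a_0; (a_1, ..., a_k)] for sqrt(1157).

[34; (68)]

Write x_i = (sqrt(1157) + m_i)/d_i with (m_0, d_0) = (0, 1). a_0 = floor(sqrt(1157)) = 34, since 34^2 = 1156 <= 1157 < 1225 = 35^2.
Iterate m_{i+1} = d_i*a_i - m_i, d_{i+1} = (1157 - m_{i+1}^2)/d_i, a_{i+1} = floor((a_0 + m_{i+1})/d_{i+1}):
  m_1 = 1*34 - 0 = 34, d_1 = (1157 - 34^2)/1 = 1/1 = 1, a_1 = floor((34 + 34)/1) = 68.
  m_2 = 1*68 - 34 = 34, d_2 = (1157 - 34^2)/1 = 1/1 = 1: (m_2, d_2) = (m_1, d_1) = (34, 1), so from here the quotient a_1 repeats; the period length is 1.
Hence the expansion of sqrt(1157) is a_0 = 34 followed by the repeating block 68 (period 1).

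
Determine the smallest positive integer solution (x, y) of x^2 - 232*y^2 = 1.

First expand sqrt(232) as a continued fraction. With x_i = (sqrt(232) + m_i)/d_i and (m_0, d_0) = (0, 1): a_0 = floor(sqrt(232)) = 15, since 15^2 = 225 <= 232 < 256 = 16^2.
Iterate m_{i+1} = d_i*a_i - m_i, d_{i+1} = (232 - m_{i+1}^2)/d_i, a_{i+1} = floor((a_0 + m_{i+1})/d_{i+1}):
  m_1 = 1*15 - 0 = 15, d_1 = (232 - 15^2)/1 = 7/1 = 7, a_1 = floor((15 + 15)/7) = 4.
  m_2 = 7*4 - 15 = 13, d_2 = (232 - 13^2)/7 = 63/7 = 9, a_2 = floor((15 + 13)/9) = 3.
  m_3 = 9*3 - 13 = 14, d_3 = (232 - 14^2)/9 = 36/9 = 4, a_3 = floor((15 + 14)/4) = 7.
  m_4 = 4*7 - 14 = 14, d_4 = (232 - 14^2)/4 = 36/4 = 9, a_4 = floor((15 + 14)/9) = 3.
  m_5 = 9*3 - 14 = 13, d_5 = (232 - 13^2)/9 = 63/9 = 7, a_5 = floor((15 + 13)/7) = 4.
  m_6 = 7*4 - 13 = 15, d_6 = (232 - 15^2)/7 = 7/7 = 1, a_6 = floor((15 + 15)/1) = 30.
  m_7 = 1*30 - 15 = 15, d_7 = (232 - 15^2)/1 = 7/1 = 7: (m_7, d_7) = (m_1, d_1) = (15, 7), so from here the quotients repeat a_1, ..., a_6; the period length is 6.
So sqrt(232) = [15; (4, 3, 7, 3, 4, 30)] with period length k = 6.
k is even, so the fundamental solution of x^2 - 232y^2 = 1 is (p_{k-1}, q_{k-1}) = (p_5, q_5); compute convergents through index 5.
Convergents (p_i = a_i*p_{i-1} + p_{i-2}, q_i = a_i*q_{i-1} + q_{i-2} with p_{-2}=0, p_{-1}=1, q_{-2}=1, q_{-1}=0):
  i=0: a_0=15, p_0 = 15*1 + 0 = 15, q_0 = 15*0 + 1 = 1.
  i=1: a_1=4, p_1 = 4*15 + 1 = 61, q_1 = 4*1 + 0 = 4.
  i=2: a_2=3, p_2 = 3*61 + 15 = 198, q_2 = 3*4 + 1 = 13.
  i=3: a_3=7, p_3 = 7*198 + 61 = 1447, q_3 = 7*13 + 4 = 95.
  i=4: a_4=3, p_4 = 3*1447 + 198 = 4539, q_4 = 3*95 + 13 = 298.
  i=5: a_5=4, p_5 = 4*4539 + 1447 = 19603, q_5 = 4*298 + 95 = 1287.
Check: 19603^2 - 232*1287^2 = 384277609 - 384277608 = 1, so (x, y) = (19603, 1287) solves the equation, and by the theorem it is the least positive solution.

(x, y) = (19603, 1287)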